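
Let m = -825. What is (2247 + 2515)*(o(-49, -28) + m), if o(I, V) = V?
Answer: -4061986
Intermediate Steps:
(2247 + 2515)*(o(-49, -28) + m) = (2247 + 2515)*(-28 - 825) = 4762*(-853) = -4061986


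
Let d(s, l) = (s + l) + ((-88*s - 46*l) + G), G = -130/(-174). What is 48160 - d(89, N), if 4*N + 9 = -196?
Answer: 18651409/348 ≈ 53596.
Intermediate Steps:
G = 65/87 (G = -130*(-1/174) = 65/87 ≈ 0.74713)
N = -205/4 (N = -9/4 + (¼)*(-196) = -9/4 - 49 = -205/4 ≈ -51.250)
d(s, l) = 65/87 - 87*s - 45*l (d(s, l) = (s + l) + ((-88*s - 46*l) + 65/87) = (l + s) + (65/87 - 88*s - 46*l) = 65/87 - 87*s - 45*l)
48160 - d(89, N) = 48160 - (65/87 - 87*89 - 45*(-205/4)) = 48160 - (65/87 - 7743 + 9225/4) = 48160 - 1*(-1891729/348) = 48160 + 1891729/348 = 18651409/348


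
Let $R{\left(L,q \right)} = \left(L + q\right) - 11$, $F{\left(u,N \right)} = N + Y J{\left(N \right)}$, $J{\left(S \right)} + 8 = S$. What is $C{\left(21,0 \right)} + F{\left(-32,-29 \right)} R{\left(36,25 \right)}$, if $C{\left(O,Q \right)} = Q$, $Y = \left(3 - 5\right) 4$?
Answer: $13350$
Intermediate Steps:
$Y = -8$ ($Y = \left(-2\right) 4 = -8$)
$J{\left(S \right)} = -8 + S$
$F{\left(u,N \right)} = 64 - 7 N$ ($F{\left(u,N \right)} = N - 8 \left(-8 + N\right) = N - \left(-64 + 8 N\right) = 64 - 7 N$)
$R{\left(L,q \right)} = -11 + L + q$
$C{\left(21,0 \right)} + F{\left(-32,-29 \right)} R{\left(36,25 \right)} = 0 + \left(64 - -203\right) \left(-11 + 36 + 25\right) = 0 + \left(64 + 203\right) 50 = 0 + 267 \cdot 50 = 0 + 13350 = 13350$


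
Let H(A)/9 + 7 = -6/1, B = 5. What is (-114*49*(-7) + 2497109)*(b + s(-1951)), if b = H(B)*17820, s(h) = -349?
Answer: -5288732899979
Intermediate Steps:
H(A) = -117 (H(A) = -63 + 9*(-6/1) = -63 + 9*(-6*1) = -63 + 9*(-6) = -63 - 54 = -117)
b = -2084940 (b = -117*17820 = -2084940)
(-114*49*(-7) + 2497109)*(b + s(-1951)) = (-114*49*(-7) + 2497109)*(-2084940 - 349) = (-5586*(-7) + 2497109)*(-2085289) = (39102 + 2497109)*(-2085289) = 2536211*(-2085289) = -5288732899979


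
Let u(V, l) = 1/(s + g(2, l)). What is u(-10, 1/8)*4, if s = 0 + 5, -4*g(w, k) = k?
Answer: 128/159 ≈ 0.80503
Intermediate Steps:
g(w, k) = -k/4
s = 5
u(V, l) = 1/(5 - l/4)
u(-10, 1/8)*4 = -4/(-20 + 1/8)*4 = -4/(-20 + 1*(⅛))*4 = -4/(-20 + ⅛)*4 = -4/(-159/8)*4 = -4*(-8/159)*4 = (32/159)*4 = 128/159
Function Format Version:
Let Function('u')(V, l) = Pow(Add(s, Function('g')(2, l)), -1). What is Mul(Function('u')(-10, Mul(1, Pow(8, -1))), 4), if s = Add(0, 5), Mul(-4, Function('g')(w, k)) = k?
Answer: Rational(128, 159) ≈ 0.80503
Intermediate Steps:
Function('g')(w, k) = Mul(Rational(-1, 4), k)
s = 5
Function('u')(V, l) = Pow(Add(5, Mul(Rational(-1, 4), l)), -1)
Mul(Function('u')(-10, Mul(1, Pow(8, -1))), 4) = Mul(Mul(-4, Pow(Add(-20, Mul(1, Pow(8, -1))), -1)), 4) = Mul(Mul(-4, Pow(Add(-20, Mul(1, Rational(1, 8))), -1)), 4) = Mul(Mul(-4, Pow(Add(-20, Rational(1, 8)), -1)), 4) = Mul(Mul(-4, Pow(Rational(-159, 8), -1)), 4) = Mul(Mul(-4, Rational(-8, 159)), 4) = Mul(Rational(32, 159), 4) = Rational(128, 159)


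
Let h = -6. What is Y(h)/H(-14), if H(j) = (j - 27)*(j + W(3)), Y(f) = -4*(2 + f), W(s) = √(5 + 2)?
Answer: 32/1107 + 16*√7/7749 ≈ 0.034370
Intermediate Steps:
W(s) = √7
Y(f) = -8 - 4*f
H(j) = (-27 + j)*(j + √7) (H(j) = (j - 27)*(j + √7) = (-27 + j)*(j + √7))
Y(h)/H(-14) = (-8 - 4*(-6))/((-14)² - 27*(-14) - 27*√7 - 14*√7) = (-8 + 24)/(196 + 378 - 27*√7 - 14*√7) = 16/(574 - 41*√7)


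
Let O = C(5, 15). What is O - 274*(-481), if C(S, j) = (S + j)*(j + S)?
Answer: 132194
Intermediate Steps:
C(S, j) = (S + j)² (C(S, j) = (S + j)*(S + j) = (S + j)²)
O = 400 (O = (5 + 15)² = 20² = 400)
O - 274*(-481) = 400 - 274*(-481) = 400 + 131794 = 132194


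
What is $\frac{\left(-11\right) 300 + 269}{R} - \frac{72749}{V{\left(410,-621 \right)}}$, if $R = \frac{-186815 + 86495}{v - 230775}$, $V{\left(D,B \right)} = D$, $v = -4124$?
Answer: $- \frac{29920951597}{4113120} \approx -7274.5$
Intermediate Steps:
$R = \frac{100320}{234899}$ ($R = \frac{-186815 + 86495}{-4124 - 230775} = - \frac{100320}{-234899} = \left(-100320\right) \left(- \frac{1}{234899}\right) = \frac{100320}{234899} \approx 0.42708$)
$\frac{\left(-11\right) 300 + 269}{R} - \frac{72749}{V{\left(410,-621 \right)}} = \frac{\left(-11\right) 300 + 269}{\frac{100320}{234899}} - \frac{72749}{410} = \left(-3300 + 269\right) \frac{234899}{100320} - \frac{72749}{410} = \left(-3031\right) \frac{234899}{100320} - \frac{72749}{410} = - \frac{711978869}{100320} - \frac{72749}{410} = - \frac{29920951597}{4113120}$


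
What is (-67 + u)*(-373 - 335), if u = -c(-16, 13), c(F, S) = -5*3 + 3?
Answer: 38940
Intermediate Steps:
c(F, S) = -12 (c(F, S) = -15 + 3 = -12)
u = 12 (u = -1*(-12) = 12)
(-67 + u)*(-373 - 335) = (-67 + 12)*(-373 - 335) = -55*(-708) = 38940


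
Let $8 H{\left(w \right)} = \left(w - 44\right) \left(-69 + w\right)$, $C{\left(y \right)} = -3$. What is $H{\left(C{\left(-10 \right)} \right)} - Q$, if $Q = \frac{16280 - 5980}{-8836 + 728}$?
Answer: $\frac{859996}{2027} \approx 424.27$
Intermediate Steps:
$Q = - \frac{2575}{2027}$ ($Q = \frac{10300}{-8108} = 10300 \left(- \frac{1}{8108}\right) = - \frac{2575}{2027} \approx -1.2703$)
$H{\left(w \right)} = \frac{\left(-69 + w\right) \left(-44 + w\right)}{8}$ ($H{\left(w \right)} = \frac{\left(w - 44\right) \left(-69 + w\right)}{8} = \frac{\left(-44 + w\right) \left(-69 + w\right)}{8} = \frac{\left(-69 + w\right) \left(-44 + w\right)}{8}$)
$H{\left(C{\left(-10 \right)} \right)} - Q = \left(\frac{759}{2} - - \frac{339}{8} + \frac{\left(-3\right)^{2}}{8}\right) - - \frac{2575}{2027} = \left(\frac{759}{2} + \frac{339}{8} + \frac{1}{8} \cdot 9\right) + \frac{2575}{2027} = \left(\frac{759}{2} + \frac{339}{8} + \frac{9}{8}\right) + \frac{2575}{2027} = 423 + \frac{2575}{2027} = \frac{859996}{2027}$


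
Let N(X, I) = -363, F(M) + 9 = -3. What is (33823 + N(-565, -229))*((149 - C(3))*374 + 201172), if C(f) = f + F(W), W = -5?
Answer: 8708433440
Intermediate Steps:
F(M) = -12 (F(M) = -9 - 3 = -12)
C(f) = -12 + f (C(f) = f - 12 = -12 + f)
(33823 + N(-565, -229))*((149 - C(3))*374 + 201172) = (33823 - 363)*((149 - (-12 + 3))*374 + 201172) = 33460*((149 - 1*(-9))*374 + 201172) = 33460*((149 + 9)*374 + 201172) = 33460*(158*374 + 201172) = 33460*(59092 + 201172) = 33460*260264 = 8708433440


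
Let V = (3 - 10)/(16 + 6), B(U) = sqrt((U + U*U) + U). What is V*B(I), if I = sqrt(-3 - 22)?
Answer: -7*sqrt(-25 + 10*I)/22 ≈ -0.31223 - 1.6213*I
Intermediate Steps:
I = 5*I (I = sqrt(-25) = 5*I ≈ 5.0*I)
B(U) = sqrt(U**2 + 2*U) (B(U) = sqrt((U + U**2) + U) = sqrt(U**2 + 2*U))
V = -7/22 ≈ -0.31818
V*B(I) = -7*sqrt(5*I*(2 + 5*I))/22 = -7*sqrt(5)*sqrt(I*(2 + 5*I))/22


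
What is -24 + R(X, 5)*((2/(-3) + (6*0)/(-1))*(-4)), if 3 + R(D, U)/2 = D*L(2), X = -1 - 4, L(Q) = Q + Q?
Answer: -440/3 ≈ -146.67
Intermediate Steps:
L(Q) = 2*Q
X = -5
R(D, U) = -6 + 8*D (R(D, U) = -6 + 2*(D*(2*2)) = -6 + 2*(D*4) = -6 + 2*(4*D) = -6 + 8*D)
-24 + R(X, 5)*((2/(-3) + (6*0)/(-1))*(-4)) = -24 + (-6 + 8*(-5))*((2/(-3) + (6*0)/(-1))*(-4)) = -24 + (-6 - 40)*((2*(-1/3) + 0*(-1))*(-4)) = -24 - 46*(-2/3 + 0)*(-4) = -24 - (-92)*(-4)/3 = -24 - 46*8/3 = -24 - 368/3 = -440/3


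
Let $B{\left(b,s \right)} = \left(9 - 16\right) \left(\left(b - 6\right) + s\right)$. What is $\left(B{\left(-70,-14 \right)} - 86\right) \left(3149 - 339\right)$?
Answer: $1528640$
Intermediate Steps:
$B{\left(b,s \right)} = 42 - 7 b - 7 s$ ($B{\left(b,s \right)} = - 7 \left(\left(b - 6\right) + s\right) = - 7 \left(\left(-6 + b\right) + s\right) = - 7 \left(-6 + b + s\right) = 42 - 7 b - 7 s$)
$\left(B{\left(-70,-14 \right)} - 86\right) \left(3149 - 339\right) = \left(\left(42 - -490 - -98\right) - 86\right) \left(3149 - 339\right) = \left(\left(42 + 490 + 98\right) - 86\right) 2810 = \left(630 - 86\right) 2810 = 544 \cdot 2810 = 1528640$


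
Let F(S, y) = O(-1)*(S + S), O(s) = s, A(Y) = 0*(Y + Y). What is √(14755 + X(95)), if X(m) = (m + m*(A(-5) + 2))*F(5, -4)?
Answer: √11905 ≈ 109.11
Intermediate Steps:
A(Y) = 0 (A(Y) = 0*(2*Y) = 0)
F(S, y) = -2*S (F(S, y) = -(S + S) = -2*S)
X(m) = -30*m (X(m) = (m + m*(0 + 2))*(-2*5) = (m + m*2)*(-10) = (m + 2*m)*(-10) = (3*m)*(-10) = -30*m)
√(14755 + X(95)) = √(14755 - 30*95) = √(14755 - 2850) = √11905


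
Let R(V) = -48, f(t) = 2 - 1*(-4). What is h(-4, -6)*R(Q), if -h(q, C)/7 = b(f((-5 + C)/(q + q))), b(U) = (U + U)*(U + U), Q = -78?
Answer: 48384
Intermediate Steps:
f(t) = 6 (f(t) = 2 + 4 = 6)
b(U) = 4*U² (b(U) = (2*U)*(2*U) = 4*U²)
h(q, C) = -1008 (h(q, C) = -28*6² = -28*36 = -7*144 = -1008)
h(-4, -6)*R(Q) = -1008*(-48) = 48384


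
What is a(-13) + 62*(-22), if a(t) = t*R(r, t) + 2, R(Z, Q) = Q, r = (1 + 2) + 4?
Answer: -1193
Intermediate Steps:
r = 7 (r = 3 + 4 = 7)
a(t) = 2 + t**2 (a(t) = t*t + 2 = t**2 + 2 = 2 + t**2)
a(-13) + 62*(-22) = (2 + (-13)**2) + 62*(-22) = (2 + 169) - 1364 = 171 - 1364 = -1193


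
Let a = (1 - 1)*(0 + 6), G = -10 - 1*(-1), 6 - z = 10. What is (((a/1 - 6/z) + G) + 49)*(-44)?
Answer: -1826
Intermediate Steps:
z = -4 (z = 6 - 1*10 = 6 - 10 = -4)
G = -9 (G = -10 + 1 = -9)
a = 0 (a = 0*6 = 0)
(((a/1 - 6/z) + G) + 49)*(-44) = (((0/1 - 6/(-4)) - 9) + 49)*(-44) = (((0*1 - 6*(-¼)) - 9) + 49)*(-44) = (((0 + 3/2) - 9) + 49)*(-44) = ((3/2 - 9) + 49)*(-44) = (-15/2 + 49)*(-44) = (83/2)*(-44) = -1826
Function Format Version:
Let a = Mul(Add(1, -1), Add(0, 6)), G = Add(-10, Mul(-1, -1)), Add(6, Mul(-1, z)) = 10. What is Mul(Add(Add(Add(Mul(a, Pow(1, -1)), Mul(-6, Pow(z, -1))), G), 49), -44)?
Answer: -1826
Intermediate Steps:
z = -4 (z = Add(6, Mul(-1, 10)) = Add(6, -10) = -4)
G = -9 (G = Add(-10, 1) = -9)
a = 0 (a = Mul(0, 6) = 0)
Mul(Add(Add(Add(Mul(a, Pow(1, -1)), Mul(-6, Pow(z, -1))), G), 49), -44) = Mul(Add(Add(Add(Mul(0, Pow(1, -1)), Mul(-6, Pow(-4, -1))), -9), 49), -44) = Mul(Add(Add(Add(Mul(0, 1), Mul(-6, Rational(-1, 4))), -9), 49), -44) = Mul(Add(Add(Add(0, Rational(3, 2)), -9), 49), -44) = Mul(Add(Add(Rational(3, 2), -9), 49), -44) = Mul(Add(Rational(-15, 2), 49), -44) = Mul(Rational(83, 2), -44) = -1826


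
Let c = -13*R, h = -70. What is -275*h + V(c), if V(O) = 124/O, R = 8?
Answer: 500469/26 ≈ 19249.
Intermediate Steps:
c = -104 (c = -13*8 = -104)
-275*h + V(c) = -275*(-70) + 124/(-104) = 19250 + 124*(-1/104) = 19250 - 31/26 = 500469/26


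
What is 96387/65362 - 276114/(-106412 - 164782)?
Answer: 669499081/268572458 ≈ 2.4928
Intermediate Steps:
96387/65362 - 276114/(-106412 - 164782) = 96387*(1/65362) - 276114/(-271194) = 96387/65362 - 276114*(-1/271194) = 96387/65362 + 46019/45199 = 669499081/268572458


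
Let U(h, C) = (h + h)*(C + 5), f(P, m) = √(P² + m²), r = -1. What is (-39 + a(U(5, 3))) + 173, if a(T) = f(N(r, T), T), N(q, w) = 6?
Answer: 134 + 2*√1609 ≈ 214.22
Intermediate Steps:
U(h, C) = 2*h*(5 + C) (U(h, C) = (2*h)*(5 + C) = 2*h*(5 + C))
a(T) = √(36 + T²) (a(T) = √(6² + T²) = √(36 + T²))
(-39 + a(U(5, 3))) + 173 = (-39 + √(36 + (2*5*(5 + 3))²)) + 173 = (-39 + √(36 + (2*5*8)²)) + 173 = (-39 + √(36 + 80²)) + 173 = (-39 + √(36 + 6400)) + 173 = (-39 + √6436) + 173 = (-39 + 2*√1609) + 173 = 134 + 2*√1609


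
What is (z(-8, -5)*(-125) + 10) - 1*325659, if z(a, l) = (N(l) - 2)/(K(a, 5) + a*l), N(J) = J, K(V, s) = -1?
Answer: -12699436/39 ≈ -3.2563e+5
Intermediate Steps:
z(a, l) = (-2 + l)/(-1 + a*l) (z(a, l) = (l - 2)/(-1 + a*l) = (-2 + l)/(-1 + a*l))
(z(-8, -5)*(-125) + 10) - 1*325659 = (((-2 - 5)/(-1 - 8*(-5)))*(-125) + 10) - 1*325659 = ((-7/(-1 + 40))*(-125) + 10) - 325659 = ((-7/39)*(-125) + 10) - 325659 = (((1/39)*(-7))*(-125) + 10) - 325659 = (-7/39*(-125) + 10) - 325659 = (875/39 + 10) - 325659 = 1265/39 - 325659 = -12699436/39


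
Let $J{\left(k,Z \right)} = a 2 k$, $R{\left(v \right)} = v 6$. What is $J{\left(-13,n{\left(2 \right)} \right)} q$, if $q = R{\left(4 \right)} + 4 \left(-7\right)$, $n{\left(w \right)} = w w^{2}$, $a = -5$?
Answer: $-520$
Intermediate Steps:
$R{\left(v \right)} = 6 v$
$n{\left(w \right)} = w^{3}$
$J{\left(k,Z \right)} = - 10 k$ ($J{\left(k,Z \right)} = \left(-5\right) 2 k = - 10 k$)
$q = -4$ ($q = 6 \cdot 4 + 4 \left(-7\right) = 24 - 28 = -4$)
$J{\left(-13,n{\left(2 \right)} \right)} q = \left(-10\right) \left(-13\right) \left(-4\right) = 130 \left(-4\right) = -520$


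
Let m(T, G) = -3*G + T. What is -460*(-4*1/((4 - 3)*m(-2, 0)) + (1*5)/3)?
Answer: -5060/3 ≈ -1686.7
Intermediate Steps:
m(T, G) = T - 3*G
-460*(-4*1/((4 - 3)*m(-2, 0)) + (1*5)/3) = -460*(-4*1/((-2 - 3*0)*(4 - 3)) + (1*5)/3) = -460*(-4/(-2 + 0) + 5*(1/3)) = -460*(-4/(1*(-2)) + 5/3) = -460*(-4/(-2) + 5/3) = -460*(-4*(-1/2) + 5/3) = -460*(2 + 5/3) = -460*11/3 = -5060/3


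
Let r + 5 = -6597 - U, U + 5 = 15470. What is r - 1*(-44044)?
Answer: 21977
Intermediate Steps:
U = 15465 (U = -5 + 15470 = 15465)
r = -22067 (r = -5 + (-6597 - 1*15465) = -5 + (-6597 - 15465) = -5 - 22062 = -22067)
r - 1*(-44044) = -22067 - 1*(-44044) = -22067 + 44044 = 21977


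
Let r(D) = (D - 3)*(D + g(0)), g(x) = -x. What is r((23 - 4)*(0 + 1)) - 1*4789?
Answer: -4485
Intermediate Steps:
r(D) = D*(-3 + D) (r(D) = (D - 3)*(D - 1*0) = (-3 + D)*(D + 0) = (-3 + D)*D = D*(-3 + D))
r((23 - 4)*(0 + 1)) - 1*4789 = ((23 - 4)*(0 + 1))*(-3 + (23 - 4)*(0 + 1)) - 1*4789 = (19*1)*(-3 + 19*1) - 4789 = 19*(-3 + 19) - 4789 = 19*16 - 4789 = 304 - 4789 = -4485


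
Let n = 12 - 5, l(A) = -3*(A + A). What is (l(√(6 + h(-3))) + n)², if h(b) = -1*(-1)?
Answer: 301 - 84*√7 ≈ 78.757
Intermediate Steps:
h(b) = 1
l(A) = -6*A
n = 7
(l(√(6 + h(-3))) + n)² = (-6*√(6 + 1) + 7)² = (-6*√7 + 7)² = (7 - 6*√7)²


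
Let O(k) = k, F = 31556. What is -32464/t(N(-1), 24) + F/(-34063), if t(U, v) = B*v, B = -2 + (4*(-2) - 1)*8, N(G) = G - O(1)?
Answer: 2852657/164391 ≈ 17.353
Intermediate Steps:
N(G) = -1 + G (N(G) = G - 1*1 = G - 1 = -1 + G)
B = -74 (B = -2 + (-8 - 1)*8 = -2 - 9*8 = -2 - 72 = -74)
t(U, v) = -74*v
-32464/t(N(-1), 24) + F/(-34063) = -32464/((-74*24)) + 31556/(-34063) = -32464/(-1776) + 31556*(-1/34063) = -32464*(-1/1776) - 1372/1481 = 2029/111 - 1372/1481 = 2852657/164391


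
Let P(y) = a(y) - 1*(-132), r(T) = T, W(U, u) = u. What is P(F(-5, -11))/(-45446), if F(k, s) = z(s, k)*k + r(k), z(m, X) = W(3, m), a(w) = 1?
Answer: -133/45446 ≈ -0.0029266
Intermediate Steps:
z(m, X) = m
F(k, s) = k + k*s (F(k, s) = s*k + k = k*s + k = k + k*s)
P(y) = 133 (P(y) = 1 - 1*(-132) = 1 + 132 = 133)
P(F(-5, -11))/(-45446) = 133/(-45446) = 133*(-1/45446) = -133/45446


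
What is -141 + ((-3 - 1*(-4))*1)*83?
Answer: -58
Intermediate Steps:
-141 + ((-3 - 1*(-4))*1)*83 = -141 + ((-3 + 4)*1)*83 = -141 + (1*1)*83 = -141 + 1*83 = -141 + 83 = -58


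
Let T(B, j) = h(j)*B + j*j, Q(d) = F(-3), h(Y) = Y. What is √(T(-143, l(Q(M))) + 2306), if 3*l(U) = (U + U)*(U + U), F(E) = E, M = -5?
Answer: √734 ≈ 27.092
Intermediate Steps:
Q(d) = -3
l(U) = 4*U²/3 (l(U) = ((U + U)*(U + U))/3 = ((2*U)*(2*U))/3 = (4*U²)/3 = 4*U²/3)
T(B, j) = j² + B*j (T(B, j) = j*B + j*j = B*j + j² = j² + B*j)
√(T(-143, l(Q(M))) + 2306) = √(((4/3)*(-3)²)*(-143 + (4/3)*(-3)²) + 2306) = √(((4/3)*9)*(-143 + (4/3)*9) + 2306) = √(12*(-143 + 12) + 2306) = √(12*(-131) + 2306) = √(-1572 + 2306) = √734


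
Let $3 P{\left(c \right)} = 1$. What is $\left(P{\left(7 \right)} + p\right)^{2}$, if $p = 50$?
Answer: $\frac{22801}{9} \approx 2533.4$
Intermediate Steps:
$P{\left(c \right)} = \frac{1}{3}$ ($P{\left(c \right)} = \frac{1}{3} \cdot 1 = \frac{1}{3}$)
$\left(P{\left(7 \right)} + p\right)^{2} = \left(\frac{1}{3} + 50\right)^{2} = \left(\frac{151}{3}\right)^{2} = \frac{22801}{9}$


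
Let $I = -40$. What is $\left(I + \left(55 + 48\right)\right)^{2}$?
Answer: $3969$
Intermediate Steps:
$\left(I + \left(55 + 48\right)\right)^{2} = \left(-40 + \left(55 + 48\right)\right)^{2} = \left(-40 + 103\right)^{2} = 63^{2} = 3969$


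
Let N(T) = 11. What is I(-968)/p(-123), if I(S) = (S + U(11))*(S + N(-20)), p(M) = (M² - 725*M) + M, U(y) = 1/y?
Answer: 44109/4961 ≈ 8.8911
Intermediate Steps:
p(M) = M² - 724*M
I(S) = (11 + S)*(1/11 + S) (I(S) = (S + 1/11)*(S + 11) = (S + 1/11)*(11 + S) = (1/11 + S)*(11 + S) = (11 + S)*(1/11 + S))
I(-968)/p(-123) = (1 + (-968)² + (122/11)*(-968))/((-123*(-724 - 123))) = (1 + 937024 - 10736)/((-123*(-847))) = 926289/104181 = 926289*(1/104181) = 44109/4961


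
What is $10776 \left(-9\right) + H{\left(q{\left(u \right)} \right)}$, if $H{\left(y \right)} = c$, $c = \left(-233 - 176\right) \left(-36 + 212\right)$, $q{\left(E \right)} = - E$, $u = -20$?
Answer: $-168968$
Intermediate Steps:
$c = -71984$ ($c = \left(-409\right) 176 = -71984$)
$H{\left(y \right)} = -71984$
$10776 \left(-9\right) + H{\left(q{\left(u \right)} \right)} = 10776 \left(-9\right) - 71984 = -96984 - 71984 = -168968$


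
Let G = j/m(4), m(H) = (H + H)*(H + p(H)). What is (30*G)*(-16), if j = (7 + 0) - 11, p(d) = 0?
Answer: 60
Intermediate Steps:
m(H) = 2*H² (m(H) = (H + H)*(H + 0) = (2*H)*H = 2*H²)
j = -4 (j = 7 - 11 = -4)
G = -⅛ (G = -4/(2*4²) = -4/(2*16) = -4/32 = -4*1/32 = -⅛ ≈ -0.12500)
(30*G)*(-16) = (30*(-⅛))*(-16) = -15/4*(-16) = 60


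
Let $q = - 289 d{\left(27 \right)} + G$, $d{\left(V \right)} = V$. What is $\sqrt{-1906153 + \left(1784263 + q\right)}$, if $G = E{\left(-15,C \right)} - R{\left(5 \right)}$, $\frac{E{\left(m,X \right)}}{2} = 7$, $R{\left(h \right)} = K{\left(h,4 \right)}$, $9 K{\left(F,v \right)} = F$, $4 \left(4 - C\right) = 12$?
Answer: $\frac{2 i \sqrt{291779}}{3} \approx 360.11 i$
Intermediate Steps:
$C = 1$ ($C = 4 - 3 = 1$)
$K{\left(F,v \right)} = \frac{F}{9}$
$R{\left(h \right)} = \frac{h}{9}$
$E{\left(m,X \right)} = 14$ ($E{\left(m,X \right)} = 2 \cdot 7 = 14$)
$G = \frac{121}{9}$ ($G = 14 - \frac{1}{9} \cdot 5 = 14 - \frac{5}{9} = \frac{121}{9} \approx 13.444$)
$q = - \frac{70106}{9}$ ($q = \left(-289\right) 27 + \frac{121}{9} = -7803 + \frac{121}{9} = - \frac{70106}{9} \approx -7789.6$)
$\sqrt{-1906153 + \left(1784263 + q\right)} = \sqrt{-1906153 + \left(1784263 - \frac{70106}{9}\right)} = \sqrt{-1906153 + \frac{15988261}{9}} = \sqrt{- \frac{1167116}{9}} = \frac{2 i \sqrt{291779}}{3}$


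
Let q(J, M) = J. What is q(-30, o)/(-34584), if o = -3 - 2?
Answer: 5/5764 ≈ 0.00086745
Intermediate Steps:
o = -5
q(-30, o)/(-34584) = -30/(-34584) = -30*(-1/34584) = 5/5764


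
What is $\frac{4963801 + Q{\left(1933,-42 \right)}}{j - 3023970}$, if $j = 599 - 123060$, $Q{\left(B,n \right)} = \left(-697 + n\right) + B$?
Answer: $- \frac{4964995}{3146431} \approx -1.578$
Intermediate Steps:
$Q{\left(B,n \right)} = -697 + B + n$
$j = -122461$ ($j = 599 - 123060 = -122461$)
$\frac{4963801 + Q{\left(1933,-42 \right)}}{j - 3023970} = \frac{4963801 - -1194}{-122461 - 3023970} = \frac{4963801 + 1194}{-3146431} = 4964995 \left(- \frac{1}{3146431}\right) = - \frac{4964995}{3146431}$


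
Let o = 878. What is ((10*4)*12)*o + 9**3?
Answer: 422169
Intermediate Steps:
((10*4)*12)*o + 9**3 = ((10*4)*12)*878 + 9**3 = (40*12)*878 + 729 = 480*878 + 729 = 421440 + 729 = 422169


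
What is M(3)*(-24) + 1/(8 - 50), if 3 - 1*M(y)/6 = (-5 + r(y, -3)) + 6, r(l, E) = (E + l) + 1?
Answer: -6049/42 ≈ -144.02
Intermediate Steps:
r(l, E) = 1 + E + l
M(y) = 24 - 6*y (M(y) = 18 - 6*((-5 + (1 - 3 + y)) + 6) = 18 - 6*((-5 + (-2 + y)) + 6) = 18 - 6*((-7 + y) + 6) = 18 - 6*(-1 + y) = 18 + (6 - 6*y) = 24 - 6*y)
M(3)*(-24) + 1/(8 - 50) = (24 - 6*3)*(-24) + 1/(8 - 50) = (24 - 18)*(-24) + 1/(-42) = 6*(-24) - 1/42 = -144 - 1/42 = -6049/42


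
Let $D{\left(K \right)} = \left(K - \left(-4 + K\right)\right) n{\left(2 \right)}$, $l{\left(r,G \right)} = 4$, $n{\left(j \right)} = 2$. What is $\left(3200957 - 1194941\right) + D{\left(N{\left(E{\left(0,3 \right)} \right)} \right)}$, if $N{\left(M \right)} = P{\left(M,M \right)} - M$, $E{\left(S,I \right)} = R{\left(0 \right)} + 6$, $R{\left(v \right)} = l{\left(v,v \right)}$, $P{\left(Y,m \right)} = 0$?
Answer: $2006024$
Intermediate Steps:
$R{\left(v \right)} = 4$
$E{\left(S,I \right)} = 10$ ($E{\left(S,I \right)} = 4 + 6 = 10$)
$N{\left(M \right)} = - M$ ($N{\left(M \right)} = 0 - M = - M$)
$D{\left(K \right)} = 8$ ($D{\left(K \right)} = \left(K - \left(-4 + K\right)\right) 2 = 4 \cdot 2 = 8$)
$\left(3200957 - 1194941\right) + D{\left(N{\left(E{\left(0,3 \right)} \right)} \right)} = \left(3200957 - 1194941\right) + 8 = 2006016 + 8 = 2006024$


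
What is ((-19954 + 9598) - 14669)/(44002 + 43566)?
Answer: -1925/6736 ≈ -0.28578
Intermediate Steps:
((-19954 + 9598) - 14669)/(44002 + 43566) = (-10356 - 14669)/87568 = -25025*1/87568 = -1925/6736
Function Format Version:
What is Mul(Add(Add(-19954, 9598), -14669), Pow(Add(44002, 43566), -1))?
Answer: Rational(-1925, 6736) ≈ -0.28578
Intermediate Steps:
Mul(Add(Add(-19954, 9598), -14669), Pow(Add(44002, 43566), -1)) = Mul(Add(-10356, -14669), Pow(87568, -1)) = Mul(-25025, Rational(1, 87568)) = Rational(-1925, 6736)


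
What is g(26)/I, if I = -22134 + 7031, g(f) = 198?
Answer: -18/1373 ≈ -0.013110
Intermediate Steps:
I = -15103
g(26)/I = 198/(-15103) = 198*(-1/15103) = -18/1373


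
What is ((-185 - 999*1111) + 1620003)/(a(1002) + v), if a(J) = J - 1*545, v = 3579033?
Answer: 509929/3579490 ≈ 0.14246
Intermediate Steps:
a(J) = -545 + J (a(J) = J - 545 = -545 + J)
((-185 - 999*1111) + 1620003)/(a(1002) + v) = ((-185 - 999*1111) + 1620003)/((-545 + 1002) + 3579033) = ((-185 - 1109889) + 1620003)/(457 + 3579033) = (-1110074 + 1620003)/3579490 = 509929*(1/3579490) = 509929/3579490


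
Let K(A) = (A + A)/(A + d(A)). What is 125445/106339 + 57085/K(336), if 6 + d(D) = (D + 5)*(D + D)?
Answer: 33167591769735/1701424 ≈ 1.9494e+7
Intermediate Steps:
d(D) = -6 + 2*D*(5 + D) (d(D) = -6 + (D + 5)*(D + D) = -6 + (5 + D)*(2*D) = -6 + 2*D*(5 + D))
K(A) = 2*A/(-6 + 2*A**2 + 11*A) (K(A) = (A + A)/(A + (-6 + 2*A**2 + 10*A)) = (2*A)/(-6 + 2*A**2 + 11*A) = 2*A/(-6 + 2*A**2 + 11*A))
125445/106339 + 57085/K(336) = 125445/106339 + 57085/((2*336/(-6 + 2*336**2 + 11*336))) = 125445*(1/106339) + 57085/((2*336/(-6 + 2*112896 + 3696))) = 125445/106339 + 57085/((2*336/(-6 + 225792 + 3696))) = 125445/106339 + 57085/((2*336/229482)) = 125445/106339 + 57085/((2*336*(1/229482))) = 125445/106339 + 57085/(112/38247) = 125445/106339 + 57085*(38247/112) = 125445/106339 + 311904285/16 = 33167591769735/1701424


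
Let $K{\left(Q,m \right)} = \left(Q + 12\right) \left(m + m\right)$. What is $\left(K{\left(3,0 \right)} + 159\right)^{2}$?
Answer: $25281$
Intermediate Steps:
$K{\left(Q,m \right)} = 2 m \left(12 + Q\right)$ ($K{\left(Q,m \right)} = \left(12 + Q\right) 2 m = 2 m \left(12 + Q\right)$)
$\left(K{\left(3,0 \right)} + 159\right)^{2} = \left(2 \cdot 0 \left(12 + 3\right) + 159\right)^{2} = \left(2 \cdot 0 \cdot 15 + 159\right)^{2} = \left(0 + 159\right)^{2} = 159^{2} = 25281$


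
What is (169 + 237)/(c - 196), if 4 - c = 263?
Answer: -58/65 ≈ -0.89231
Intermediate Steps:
c = -259 (c = 4 - 1*263 = 4 - 263 = -259)
(169 + 237)/(c - 196) = (169 + 237)/(-259 - 196) = 406/(-455) = 406*(-1/455) = -58/65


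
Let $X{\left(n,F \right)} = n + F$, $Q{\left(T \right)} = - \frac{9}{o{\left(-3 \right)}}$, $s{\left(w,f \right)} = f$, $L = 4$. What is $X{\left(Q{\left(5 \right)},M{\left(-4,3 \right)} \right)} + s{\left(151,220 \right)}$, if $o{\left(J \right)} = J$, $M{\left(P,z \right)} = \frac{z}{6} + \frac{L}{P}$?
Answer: $\frac{445}{2} \approx 222.5$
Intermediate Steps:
$M{\left(P,z \right)} = \frac{4}{P} + \frac{z}{6}$ ($M{\left(P,z \right)} = \frac{z}{6} + \frac{4}{P} = \frac{4}{P} + \frac{z}{6}$)
$Q{\left(T \right)} = 3$ ($Q{\left(T \right)} = - \frac{9}{-3} = \left(-9\right) \left(- \frac{1}{3}\right) = 3$)
$X{\left(n,F \right)} = F + n$
$X{\left(Q{\left(5 \right)},M{\left(-4,3 \right)} \right)} + s{\left(151,220 \right)} = \left(\left(\frac{4}{-4} + \frac{1}{6} \cdot 3\right) + 3\right) + 220 = \left(\left(4 \left(- \frac{1}{4}\right) + \frac{1}{2}\right) + 3\right) + 220 = \left(\left(-1 + \frac{1}{2}\right) + 3\right) + 220 = \left(- \frac{1}{2} + 3\right) + 220 = \frac{5}{2} + 220 = \frac{445}{2}$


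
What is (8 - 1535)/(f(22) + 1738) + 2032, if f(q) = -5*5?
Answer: 1159763/571 ≈ 2031.1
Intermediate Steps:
f(q) = -25
(8 - 1535)/(f(22) + 1738) + 2032 = (8 - 1535)/(-25 + 1738) + 2032 = -1527/1713 + 2032 = -1527*1/1713 + 2032 = -509/571 + 2032 = 1159763/571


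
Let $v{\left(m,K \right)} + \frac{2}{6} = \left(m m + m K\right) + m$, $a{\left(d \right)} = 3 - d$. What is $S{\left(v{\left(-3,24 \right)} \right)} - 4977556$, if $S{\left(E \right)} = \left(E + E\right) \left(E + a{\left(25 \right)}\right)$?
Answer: $- \frac{44692534}{9} \approx -4.9658 \cdot 10^{6}$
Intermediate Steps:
$v{\left(m,K \right)} = - \frac{1}{3} + m + m^{2} + K m$ ($v{\left(m,K \right)} = - \frac{1}{3} + \left(\left(m m + m K\right) + m\right) = - \frac{1}{3} + \left(\left(m^{2} + K m\right) + m\right) = - \frac{1}{3} + \left(m + m^{2} + K m\right) = - \frac{1}{3} + m + m^{2} + K m$)
$S{\left(E \right)} = 2 E \left(-22 + E\right)$ ($S{\left(E \right)} = \left(E + E\right) \left(E + \left(3 - 25\right)\right) = 2 E \left(E + \left(3 - 25\right)\right) = 2 E \left(E - 22\right) = 2 E \left(-22 + E\right)$)
$S{\left(v{\left(-3,24 \right)} \right)} - 4977556 = 2 \left(- \frac{1}{3} - 3 + \left(-3\right)^{2} + 24 \left(-3\right)\right) \left(-22 + \left(- \frac{1}{3} - 3 + \left(-3\right)^{2} + 24 \left(-3\right)\right)\right) - 4977556 = 2 \left(- \frac{1}{3} - 3 + 9 - 72\right) \left(-22 - \frac{199}{3}\right) - 4977556 = 2 \left(- \frac{199}{3}\right) \left(-22 - \frac{199}{3}\right) - 4977556 = 2 \left(- \frac{199}{3}\right) \left(- \frac{265}{3}\right) - 4977556 = \frac{105470}{9} - 4977556 = - \frac{44692534}{9}$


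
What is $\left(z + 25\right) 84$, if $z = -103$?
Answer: $-6552$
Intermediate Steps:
$\left(z + 25\right) 84 = \left(-103 + 25\right) 84 = \left(-78\right) 84 = -6552$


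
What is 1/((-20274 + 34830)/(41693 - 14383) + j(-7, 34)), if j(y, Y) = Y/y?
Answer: -95585/413324 ≈ -0.23126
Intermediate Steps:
1/((-20274 + 34830)/(41693 - 14383) + j(-7, 34)) = 1/((-20274 + 34830)/(41693 - 14383) + 34/(-7)) = 1/(14556/27310 + 34*(-⅐)) = 1/(14556*(1/27310) - 34/7) = 1/(7278/13655 - 34/7) = 1/(-413324/95585) = -95585/413324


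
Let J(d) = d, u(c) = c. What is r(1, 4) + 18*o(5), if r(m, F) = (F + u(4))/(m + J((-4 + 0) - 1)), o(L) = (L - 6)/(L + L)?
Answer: -19/5 ≈ -3.8000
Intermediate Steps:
o(L) = (-6 + L)/(2*L) (o(L) = (-6 + L)/((2*L)) = (-6 + L)*(1/(2*L)) = (-6 + L)/(2*L))
r(m, F) = (4 + F)/(-5 + m) (r(m, F) = (F + 4)/(m + ((-4 + 0) - 1)) = (4 + F)/(m + (-4 - 1)) = (4 + F)/(m - 5) = (4 + F)/(-5 + m))
r(1, 4) + 18*o(5) = (4 + 4)/(-5 + 1) + 18*((½)*(-6 + 5)/5) = 8/(-4) + 18*((½)*(⅕)*(-1)) = -¼*8 + 18*(-⅒) = -2 - 9/5 = -19/5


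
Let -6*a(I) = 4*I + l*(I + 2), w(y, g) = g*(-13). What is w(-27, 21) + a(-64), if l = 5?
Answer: -536/3 ≈ -178.67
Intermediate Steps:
w(y, g) = -13*g
a(I) = -5/3 - 3*I/2 (a(I) = -(4*I + 5*(I + 2))/6 = -(4*I + 5*(2 + I))/6 = -(4*I + (10 + 5*I))/6 = -(10 + 9*I)/6 = -5/3 - 3*I/2)
w(-27, 21) + a(-64) = -13*21 + (-5/3 - 3/2*(-64)) = -273 + (-5/3 + 96) = -273 + 283/3 = -536/3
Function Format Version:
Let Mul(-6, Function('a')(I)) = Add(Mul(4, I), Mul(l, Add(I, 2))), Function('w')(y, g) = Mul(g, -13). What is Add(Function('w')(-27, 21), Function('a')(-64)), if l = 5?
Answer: Rational(-536, 3) ≈ -178.67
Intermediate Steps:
Function('w')(y, g) = Mul(-13, g)
Function('a')(I) = Add(Rational(-5, 3), Mul(Rational(-3, 2), I)) (Function('a')(I) = Mul(Rational(-1, 6), Add(Mul(4, I), Mul(5, Add(I, 2)))) = Mul(Rational(-1, 6), Add(Mul(4, I), Mul(5, Add(2, I)))) = Mul(Rational(-1, 6), Add(Mul(4, I), Add(10, Mul(5, I)))) = Mul(Rational(-1, 6), Add(10, Mul(9, I))) = Add(Rational(-5, 3), Mul(Rational(-3, 2), I)))
Add(Function('w')(-27, 21), Function('a')(-64)) = Add(Mul(-13, 21), Add(Rational(-5, 3), Mul(Rational(-3, 2), -64))) = Add(-273, Add(Rational(-5, 3), 96)) = Add(-273, Rational(283, 3)) = Rational(-536, 3)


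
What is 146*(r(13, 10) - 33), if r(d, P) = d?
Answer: -2920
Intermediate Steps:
146*(r(13, 10) - 33) = 146*(13 - 33) = 146*(-20) = -2920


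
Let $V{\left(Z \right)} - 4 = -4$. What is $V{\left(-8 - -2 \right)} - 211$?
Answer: $-211$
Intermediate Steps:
$V{\left(Z \right)} = 0$ ($V{\left(Z \right)} = 4 - 4 = 0$)
$V{\left(-8 - -2 \right)} - 211 = 0 - 211 = -211$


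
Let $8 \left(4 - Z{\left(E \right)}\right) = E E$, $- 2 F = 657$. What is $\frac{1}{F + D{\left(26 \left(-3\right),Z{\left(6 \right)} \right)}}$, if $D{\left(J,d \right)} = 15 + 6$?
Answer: $- \frac{2}{615} \approx -0.003252$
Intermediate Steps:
$F = - \frac{657}{2}$ ($F = \left(- \frac{1}{2}\right) 657 = - \frac{657}{2} \approx -328.5$)
$Z{\left(E \right)} = 4 - \frac{E^{2}}{8}$ ($Z{\left(E \right)} = 4 - \frac{E E}{8} = 4 - \frac{E^{2}}{8}$)
$D{\left(J,d \right)} = 21$
$\frac{1}{F + D{\left(26 \left(-3\right),Z{\left(6 \right)} \right)}} = \frac{1}{- \frac{657}{2} + 21} = \frac{1}{- \frac{615}{2}} = - \frac{2}{615}$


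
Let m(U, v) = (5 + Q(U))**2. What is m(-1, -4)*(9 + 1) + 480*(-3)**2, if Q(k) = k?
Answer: 4480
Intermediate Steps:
m(U, v) = (5 + U)**2
m(-1, -4)*(9 + 1) + 480*(-3)**2 = (5 - 1)**2*(9 + 1) + 480*(-3)**2 = 4**2*10 + 480*9 = 16*10 + 4320 = 160 + 4320 = 4480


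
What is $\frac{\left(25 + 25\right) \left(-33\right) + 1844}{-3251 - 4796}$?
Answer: $- \frac{194}{8047} \approx -0.024108$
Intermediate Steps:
$\frac{\left(25 + 25\right) \left(-33\right) + 1844}{-3251 - 4796} = \frac{50 \left(-33\right) + 1844}{-8047} = \left(-1650 + 1844\right) \left(- \frac{1}{8047}\right) = 194 \left(- \frac{1}{8047}\right) = - \frac{194}{8047}$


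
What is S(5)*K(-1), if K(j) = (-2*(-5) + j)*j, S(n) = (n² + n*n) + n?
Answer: -495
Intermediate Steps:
S(n) = n + 2*n² (S(n) = (n² + n²) + n = 2*n² + n = n + 2*n²)
K(j) = j*(10 + j) (K(j) = (10 + j)*j = j*(10 + j))
S(5)*K(-1) = (5*(1 + 2*5))*(-(10 - 1)) = (5*(1 + 10))*(-1*9) = (5*11)*(-9) = 55*(-9) = -495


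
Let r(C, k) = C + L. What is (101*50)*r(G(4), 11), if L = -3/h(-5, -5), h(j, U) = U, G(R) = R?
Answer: 23230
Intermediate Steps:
L = 3/5 (L = -3/(-5) = -3*(-1/5) = 3/5 ≈ 0.60000)
r(C, k) = 3/5 + C (r(C, k) = C + 3/5 = 3/5 + C)
(101*50)*r(G(4), 11) = (101*50)*(3/5 + 4) = 5050*(23/5) = 23230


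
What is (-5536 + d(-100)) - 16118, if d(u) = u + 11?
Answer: -21743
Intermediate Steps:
d(u) = 11 + u
(-5536 + d(-100)) - 16118 = (-5536 + (11 - 100)) - 16118 = (-5536 - 89) - 16118 = -5625 - 16118 = -21743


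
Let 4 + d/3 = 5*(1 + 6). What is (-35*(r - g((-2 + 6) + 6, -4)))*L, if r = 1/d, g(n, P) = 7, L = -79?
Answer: -1797250/93 ≈ -19325.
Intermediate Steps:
d = 93 (d = -12 + 3*(5*(1 + 6)) = -12 + 3*(5*7) = -12 + 3*35 = -12 + 105 = 93)
r = 1/93 ≈ 0.010753
(-35*(r - g((-2 + 6) + 6, -4)))*L = -35*(1/93 - 1*7)*(-79) = -35*(1/93 - 7)*(-79) = -35*(-650/93)*(-79) = (22750/93)*(-79) = -1797250/93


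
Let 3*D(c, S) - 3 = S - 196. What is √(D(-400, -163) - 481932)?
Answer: 2*I*√1084614/3 ≈ 694.3*I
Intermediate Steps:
D(c, S) = -193/3 + S/3 (D(c, S) = 1 + (S - 196)/3 = 1 + (-196 + S)/3 = 1 + (-196/3 + S/3) = -193/3 + S/3)
√(D(-400, -163) - 481932) = √((-193/3 + (⅓)*(-163)) - 481932) = √((-193/3 - 163/3) - 481932) = √(-356/3 - 481932) = √(-1446152/3) = 2*I*√1084614/3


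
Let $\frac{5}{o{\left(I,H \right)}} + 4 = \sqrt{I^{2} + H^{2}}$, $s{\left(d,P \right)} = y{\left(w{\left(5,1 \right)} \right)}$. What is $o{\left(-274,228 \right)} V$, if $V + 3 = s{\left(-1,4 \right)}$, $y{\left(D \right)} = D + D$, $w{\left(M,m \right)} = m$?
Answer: $- \frac{5}{31761} - \frac{5 \sqrt{31765}}{63522} \approx -0.014186$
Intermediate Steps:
$y{\left(D \right)} = 2 D$
$s{\left(d,P \right)} = 2$ ($s{\left(d,P \right)} = 2 \cdot 1 = 2$)
$o{\left(I,H \right)} = \frac{5}{-4 + \sqrt{H^{2} + I^{2}}}$ ($o{\left(I,H \right)} = \frac{5}{-4 + \sqrt{I^{2} + H^{2}}} = \frac{5}{-4 + \sqrt{H^{2} + I^{2}}}$)
$V = -1$ ($V = -3 + 2 = -1$)
$o{\left(-274,228 \right)} V = \frac{5}{-4 + \sqrt{228^{2} + \left(-274\right)^{2}}} \left(-1\right) = \frac{5}{-4 + \sqrt{51984 + 75076}} \left(-1\right) = \frac{5}{-4 + \sqrt{127060}} \left(-1\right) = \frac{5}{-4 + 2 \sqrt{31765}} \left(-1\right) = - \frac{5}{-4 + 2 \sqrt{31765}}$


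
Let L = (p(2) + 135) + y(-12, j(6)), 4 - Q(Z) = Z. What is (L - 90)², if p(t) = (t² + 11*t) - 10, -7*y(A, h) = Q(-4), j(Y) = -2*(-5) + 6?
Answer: 175561/49 ≈ 3582.9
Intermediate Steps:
Q(Z) = 4 - Z
j(Y) = 16 (j(Y) = 10 + 6 = 16)
y(A, h) = -8/7 (y(A, h) = -(4 - 1*(-4))/7 = -(4 + 4)/7 = -⅐*8 = -8/7)
p(t) = -10 + t² + 11*t
L = 1049/7 (L = ((-10 + 2² + 11*2) + 135) - 8/7 = ((-10 + 4 + 22) + 135) - 8/7 = (16 + 135) - 8/7 = 151 - 8/7 = 1049/7 ≈ 149.86)
(L - 90)² = (1049/7 - 90)² = (419/7)² = 175561/49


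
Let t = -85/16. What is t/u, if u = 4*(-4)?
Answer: 85/256 ≈ 0.33203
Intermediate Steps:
u = -16
t = -85/16 (t = -85*1/16 = -85/16 ≈ -5.3125)
t/u = -85/16/(-16) = -85/16*(-1/16) = 85/256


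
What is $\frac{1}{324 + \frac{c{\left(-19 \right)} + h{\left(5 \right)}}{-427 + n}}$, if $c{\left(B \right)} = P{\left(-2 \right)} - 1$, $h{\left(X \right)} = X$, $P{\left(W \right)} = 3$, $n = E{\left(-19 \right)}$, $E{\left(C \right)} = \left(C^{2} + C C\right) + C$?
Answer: $\frac{276}{89431} \approx 0.0030862$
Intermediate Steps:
$E{\left(C \right)} = C + 2 C^{2}$ ($E{\left(C \right)} = \left(C^{2} + C^{2}\right) + C = 2 C^{2} + C = C + 2 C^{2}$)
$n = 703$ ($n = - 19 \left(1 + 2 \left(-19\right)\right) = - 19 \left(1 - 38\right) = \left(-19\right) \left(-37\right) = 703$)
$c{\left(B \right)} = 2$ ($c{\left(B \right)} = 3 - 1 = 2$)
$\frac{1}{324 + \frac{c{\left(-19 \right)} + h{\left(5 \right)}}{-427 + n}} = \frac{1}{324 + \frac{2 + 5}{-427 + 703}} = \frac{1}{324 + \frac{7}{276}} = \frac{1}{\frac{89431}{276}} = \frac{276}{89431}$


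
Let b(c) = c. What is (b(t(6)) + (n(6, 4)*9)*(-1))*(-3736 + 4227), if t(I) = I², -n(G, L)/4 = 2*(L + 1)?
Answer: 194436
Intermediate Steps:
n(G, L) = -8 - 8*L (n(G, L) = -8*(L + 1) = -8*(1 + L) = -4*(2 + 2*L) = -8 - 8*L)
(b(t(6)) + (n(6, 4)*9)*(-1))*(-3736 + 4227) = (6² + ((-8 - 8*4)*9)*(-1))*(-3736 + 4227) = (36 + ((-8 - 32)*9)*(-1))*491 = (36 - 40*9*(-1))*491 = (36 - 360*(-1))*491 = (36 + 360)*491 = 396*491 = 194436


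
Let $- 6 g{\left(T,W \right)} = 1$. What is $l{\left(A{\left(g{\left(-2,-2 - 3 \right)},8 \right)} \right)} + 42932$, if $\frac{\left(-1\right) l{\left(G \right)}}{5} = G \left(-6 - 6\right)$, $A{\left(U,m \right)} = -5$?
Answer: $42632$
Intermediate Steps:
$g{\left(T,W \right)} = - \frac{1}{6}$ ($g{\left(T,W \right)} = \left(- \frac{1}{6}\right) 1 = - \frac{1}{6}$)
$l{\left(G \right)} = 60 G$ ($l{\left(G \right)} = - 5 G \left(-6 - 6\right) = - 5 G \left(-12\right) = - 5 \left(- 12 G\right) = 60 G$)
$l{\left(A{\left(g{\left(-2,-2 - 3 \right)},8 \right)} \right)} + 42932 = 60 \left(-5\right) + 42932 = -300 + 42932 = 42632$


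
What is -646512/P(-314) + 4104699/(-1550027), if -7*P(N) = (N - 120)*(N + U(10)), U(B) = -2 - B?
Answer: 229786719909/7832286431 ≈ 29.338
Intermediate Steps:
P(N) = -(-120 + N)*(-12 + N)/7 (P(N) = -(N - 120)*(N + (-2 - 1*10))/7 = -(-120 + N)*(N + (-2 - 10))/7 = -(-120 + N)*(N - 12)/7 = -(-120 + N)*(-12 + N)/7)
-646512/P(-314) + 4104699/(-1550027) = -646512/(-1440/7 - ⅐*(-314)² + (132/7)*(-314)) + 4104699/(-1550027) = -646512/(-1440/7 - ⅐*98596 - 41448/7) + 4104699*(-1/1550027) = -646512/(-1440/7 - 98596/7 - 41448/7) - 4104699/1550027 = -646512/(-20212) - 4104699/1550027 = -646512*(-1/20212) - 4104699/1550027 = 161628/5053 - 4104699/1550027 = 229786719909/7832286431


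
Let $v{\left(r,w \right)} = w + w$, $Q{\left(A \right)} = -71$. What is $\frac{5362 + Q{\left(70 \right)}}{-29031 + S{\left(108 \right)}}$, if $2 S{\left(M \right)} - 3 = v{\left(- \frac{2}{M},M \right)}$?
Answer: $- \frac{10582}{57843} \approx -0.18294$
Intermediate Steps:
$v{\left(r,w \right)} = 2 w$
$S{\left(M \right)} = \frac{3}{2} + M$ ($S{\left(M \right)} = \frac{3}{2} + \frac{2 M}{2} = \frac{3}{2} + M$)
$\frac{5362 + Q{\left(70 \right)}}{-29031 + S{\left(108 \right)}} = \frac{5362 - 71}{-29031 + \left(\frac{3}{2} + 108\right)} = \frac{5291}{-29031 + \frac{219}{2}} = \frac{5291}{- \frac{57843}{2}} = 5291 \left(- \frac{2}{57843}\right) = - \frac{10582}{57843}$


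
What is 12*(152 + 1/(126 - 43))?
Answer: 151404/83 ≈ 1824.1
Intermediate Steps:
12*(152 + 1/(126 - 43)) = 12*(152 + 1/83) = 12*(12617/83) = 151404/83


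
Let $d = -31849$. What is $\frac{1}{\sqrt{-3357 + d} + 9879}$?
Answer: $\frac{9879}{97629847} - \frac{i \sqrt{35206}}{97629847} \approx 0.00010119 - 1.9219 \cdot 10^{-6} i$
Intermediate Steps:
$\frac{1}{\sqrt{-3357 + d} + 9879} = \frac{1}{\sqrt{-3357 - 31849} + 9879} = \frac{1}{\sqrt{-35206} + 9879} = \frac{1}{i \sqrt{35206} + 9879} = \frac{1}{9879 + i \sqrt{35206}}$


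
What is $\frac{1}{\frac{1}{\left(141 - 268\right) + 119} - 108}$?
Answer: $- \frac{8}{865} \approx -0.0092486$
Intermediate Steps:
$\frac{1}{\frac{1}{\left(141 - 268\right) + 119} - 108} = \frac{1}{\frac{1}{-127 + 119} - 108} = \frac{1}{\frac{1}{-8} - 108} = \frac{1}{- \frac{1}{8} - 108} = \frac{1}{- \frac{865}{8}} = - \frac{8}{865}$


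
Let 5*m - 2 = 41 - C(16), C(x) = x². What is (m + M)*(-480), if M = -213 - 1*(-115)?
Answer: 67488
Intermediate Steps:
M = -98 (M = -213 + 115 = -98)
m = -213/5 (m = ⅖ + (41 - 1*16²)/5 = ⅖ + (41 - 1*256)/5 = ⅖ + (41 - 256)/5 = ⅖ + (⅕)*(-215) = ⅖ - 43 = -213/5 ≈ -42.600)
(m + M)*(-480) = (-213/5 - 98)*(-480) = -703/5*(-480) = 67488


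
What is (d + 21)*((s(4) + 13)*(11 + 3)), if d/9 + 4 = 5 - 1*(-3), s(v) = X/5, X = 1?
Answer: 52668/5 ≈ 10534.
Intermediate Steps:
s(v) = 1/5
d = 36 (d = -36 + 9*(5 - 1*(-3)) = -36 + 9*(5 + 3) = -36 + 9*8 = -36 + 72 = 36)
(d + 21)*((s(4) + 13)*(11 + 3)) = (36 + 21)*((1/5 + 13)*(11 + 3)) = 57*((66/5)*14) = 57*(924/5) = 52668/5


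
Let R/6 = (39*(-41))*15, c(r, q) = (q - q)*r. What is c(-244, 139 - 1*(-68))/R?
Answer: 0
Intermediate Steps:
c(r, q) = 0 (c(r, q) = 0*r = 0)
R = -143910 (R = 6*((39*(-41))*15) = 6*(-1599*15) = 6*(-23985) = -143910)
c(-244, 139 - 1*(-68))/R = 0/(-143910) = 0*(-1/143910) = 0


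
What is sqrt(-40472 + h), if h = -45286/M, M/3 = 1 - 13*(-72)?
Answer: I*sqrt(319925751258)/2811 ≈ 201.22*I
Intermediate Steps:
M = 2811 (M = 3*(1 - 13*(-72)) = 3*(1 + 936) = 3*937 = 2811)
h = -45286/2811 ≈ -16.110
sqrt(-40472 + h) = sqrt(-40472 - 45286/2811) = sqrt(-113812078/2811) = I*sqrt(319925751258)/2811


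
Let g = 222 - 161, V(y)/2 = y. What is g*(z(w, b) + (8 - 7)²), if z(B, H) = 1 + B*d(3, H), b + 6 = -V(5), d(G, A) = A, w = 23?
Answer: -22326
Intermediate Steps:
V(y) = 2*y
g = 61
b = -16 (b = -6 - 2*5 = -6 - 1*10 = -6 - 10 = -16)
z(B, H) = 1 + B*H
g*(z(w, b) + (8 - 7)²) = 61*((1 + 23*(-16)) + (8 - 7)²) = 61*((1 - 368) + 1²) = 61*(-367 + 1) = 61*(-366) = -22326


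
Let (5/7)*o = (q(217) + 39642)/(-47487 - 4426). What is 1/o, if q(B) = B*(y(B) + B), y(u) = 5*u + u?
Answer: -51913/516971 ≈ -0.10042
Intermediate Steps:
y(u) = 6*u
q(B) = 7*B² (q(B) = B*(6*B + B) = B*(7*B) = 7*B²)
o = -516971/51913 (o = 7*((7*217² + 39642)/(-47487 - 4426))/5 = 7*((7*47089 + 39642)/(-51913))/5 = 7*((329623 + 39642)*(-1/51913))/5 = 7*(369265*(-1/51913))/5 = (7/5)*(-369265/51913) = -516971/51913 ≈ -9.9584)
1/o = 1/(-516971/51913) = -51913/516971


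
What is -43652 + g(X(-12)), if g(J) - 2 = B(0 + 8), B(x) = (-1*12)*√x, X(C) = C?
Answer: -43650 - 24*√2 ≈ -43684.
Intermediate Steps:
B(x) = -12*√x
g(J) = 2 - 24*√2 (g(J) = 2 - 12*√(0 + 8) = 2 - 24*√2)
-43652 + g(X(-12)) = -43652 + (2 - 24*√2) = -43650 - 24*√2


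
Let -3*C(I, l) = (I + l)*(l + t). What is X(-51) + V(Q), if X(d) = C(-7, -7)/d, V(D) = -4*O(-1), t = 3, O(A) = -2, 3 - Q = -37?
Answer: 1280/153 ≈ 8.3660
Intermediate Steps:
Q = 40 (Q = 3 - 1*(-37) = 3 + 37 = 40)
V(D) = 8 (V(D) = -4*(-2) = 8)
C(I, l) = -(3 + l)*(I + l)/3 (C(I, l) = -(I + l)*(l + 3)/3 = -(I + l)*(3 + l)/3 = -(3 + l)*(I + l)/3)
X(d) = -56/(3*d) (X(d) = (-1*(-7) - 1*(-7) - ⅓*(-7)² - ⅓*(-7)*(-7))/d = (7 + 7 - ⅓*49 - 49/3)/d = (7 + 7 - 49/3 - 49/3)/d = -56/(3*d))
X(-51) + V(Q) = -56/3/(-51) + 8 = -56/3*(-1/51) + 8 = 56/153 + 8 = 1280/153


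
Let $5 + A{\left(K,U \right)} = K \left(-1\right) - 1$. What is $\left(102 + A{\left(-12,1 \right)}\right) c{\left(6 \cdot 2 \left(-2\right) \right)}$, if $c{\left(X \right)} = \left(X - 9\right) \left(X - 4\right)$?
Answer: $99792$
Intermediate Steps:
$A{\left(K,U \right)} = -6 - K$ ($A{\left(K,U \right)} = -5 + \left(K \left(-1\right) - 1\right) = -5 - \left(1 + K\right) = -6 - K$)
$c{\left(X \right)} = \left(-9 + X\right) \left(-4 + X\right)$
$\left(102 + A{\left(-12,1 \right)}\right) c{\left(6 \cdot 2 \left(-2\right) \right)} = \left(102 - -6\right) \left(36 + \left(6 \cdot 2 \left(-2\right)\right)^{2} - 13 \cdot 6 \cdot 2 \left(-2\right)\right) = \left(102 + \left(-6 + 12\right)\right) \left(36 + \left(12 \left(-2\right)\right)^{2} - 13 \cdot 12 \left(-2\right)\right) = \left(102 + 6\right) \left(36 + \left(-24\right)^{2} - -312\right) = 108 \left(36 + 576 + 312\right) = 108 \cdot 924 = 99792$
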